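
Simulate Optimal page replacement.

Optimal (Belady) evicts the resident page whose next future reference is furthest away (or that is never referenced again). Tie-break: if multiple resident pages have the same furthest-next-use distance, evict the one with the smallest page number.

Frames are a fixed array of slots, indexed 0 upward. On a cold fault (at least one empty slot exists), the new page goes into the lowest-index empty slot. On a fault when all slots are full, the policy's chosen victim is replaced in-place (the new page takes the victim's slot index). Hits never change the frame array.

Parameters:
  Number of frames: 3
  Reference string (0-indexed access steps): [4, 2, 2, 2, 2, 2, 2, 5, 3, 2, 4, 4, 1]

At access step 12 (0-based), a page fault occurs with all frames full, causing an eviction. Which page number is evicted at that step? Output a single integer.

Step 0: ref 4 -> FAULT, frames=[4,-,-]
Step 1: ref 2 -> FAULT, frames=[4,2,-]
Step 2: ref 2 -> HIT, frames=[4,2,-]
Step 3: ref 2 -> HIT, frames=[4,2,-]
Step 4: ref 2 -> HIT, frames=[4,2,-]
Step 5: ref 2 -> HIT, frames=[4,2,-]
Step 6: ref 2 -> HIT, frames=[4,2,-]
Step 7: ref 5 -> FAULT, frames=[4,2,5]
Step 8: ref 3 -> FAULT, evict 5, frames=[4,2,3]
Step 9: ref 2 -> HIT, frames=[4,2,3]
Step 10: ref 4 -> HIT, frames=[4,2,3]
Step 11: ref 4 -> HIT, frames=[4,2,3]
Step 12: ref 1 -> FAULT, evict 2, frames=[4,1,3]
At step 12: evicted page 2

Answer: 2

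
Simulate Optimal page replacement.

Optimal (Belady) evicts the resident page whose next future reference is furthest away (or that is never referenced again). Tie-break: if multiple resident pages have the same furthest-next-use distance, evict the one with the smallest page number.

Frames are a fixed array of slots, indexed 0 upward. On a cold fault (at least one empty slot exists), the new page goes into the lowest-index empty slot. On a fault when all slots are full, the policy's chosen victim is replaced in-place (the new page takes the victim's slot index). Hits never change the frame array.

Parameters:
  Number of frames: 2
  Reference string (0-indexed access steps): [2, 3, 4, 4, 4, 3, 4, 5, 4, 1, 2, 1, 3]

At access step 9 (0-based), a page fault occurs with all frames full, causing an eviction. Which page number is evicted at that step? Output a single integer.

Answer: 4

Derivation:
Step 0: ref 2 -> FAULT, frames=[2,-]
Step 1: ref 3 -> FAULT, frames=[2,3]
Step 2: ref 4 -> FAULT, evict 2, frames=[4,3]
Step 3: ref 4 -> HIT, frames=[4,3]
Step 4: ref 4 -> HIT, frames=[4,3]
Step 5: ref 3 -> HIT, frames=[4,3]
Step 6: ref 4 -> HIT, frames=[4,3]
Step 7: ref 5 -> FAULT, evict 3, frames=[4,5]
Step 8: ref 4 -> HIT, frames=[4,5]
Step 9: ref 1 -> FAULT, evict 4, frames=[1,5]
At step 9: evicted page 4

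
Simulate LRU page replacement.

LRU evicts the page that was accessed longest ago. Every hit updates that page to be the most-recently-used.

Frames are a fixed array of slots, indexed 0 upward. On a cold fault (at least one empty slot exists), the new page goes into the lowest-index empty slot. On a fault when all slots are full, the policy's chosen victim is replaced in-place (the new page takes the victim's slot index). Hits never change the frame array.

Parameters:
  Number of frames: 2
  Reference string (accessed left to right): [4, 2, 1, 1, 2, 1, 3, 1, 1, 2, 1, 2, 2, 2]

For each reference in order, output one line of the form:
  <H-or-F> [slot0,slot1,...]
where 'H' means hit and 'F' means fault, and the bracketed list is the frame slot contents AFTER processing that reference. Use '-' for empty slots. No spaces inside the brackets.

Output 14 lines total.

F [4,-]
F [4,2]
F [1,2]
H [1,2]
H [1,2]
H [1,2]
F [1,3]
H [1,3]
H [1,3]
F [1,2]
H [1,2]
H [1,2]
H [1,2]
H [1,2]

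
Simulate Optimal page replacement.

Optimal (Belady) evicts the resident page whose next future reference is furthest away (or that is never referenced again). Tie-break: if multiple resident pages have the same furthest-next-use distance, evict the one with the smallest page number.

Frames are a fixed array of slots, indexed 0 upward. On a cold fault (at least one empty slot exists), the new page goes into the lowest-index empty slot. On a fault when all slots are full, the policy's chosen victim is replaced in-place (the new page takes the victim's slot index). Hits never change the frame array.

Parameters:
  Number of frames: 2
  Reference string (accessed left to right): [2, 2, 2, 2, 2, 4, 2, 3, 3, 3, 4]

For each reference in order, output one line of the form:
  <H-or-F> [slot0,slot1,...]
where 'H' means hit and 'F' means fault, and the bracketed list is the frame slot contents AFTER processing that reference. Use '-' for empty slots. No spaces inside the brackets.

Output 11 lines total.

F [2,-]
H [2,-]
H [2,-]
H [2,-]
H [2,-]
F [2,4]
H [2,4]
F [3,4]
H [3,4]
H [3,4]
H [3,4]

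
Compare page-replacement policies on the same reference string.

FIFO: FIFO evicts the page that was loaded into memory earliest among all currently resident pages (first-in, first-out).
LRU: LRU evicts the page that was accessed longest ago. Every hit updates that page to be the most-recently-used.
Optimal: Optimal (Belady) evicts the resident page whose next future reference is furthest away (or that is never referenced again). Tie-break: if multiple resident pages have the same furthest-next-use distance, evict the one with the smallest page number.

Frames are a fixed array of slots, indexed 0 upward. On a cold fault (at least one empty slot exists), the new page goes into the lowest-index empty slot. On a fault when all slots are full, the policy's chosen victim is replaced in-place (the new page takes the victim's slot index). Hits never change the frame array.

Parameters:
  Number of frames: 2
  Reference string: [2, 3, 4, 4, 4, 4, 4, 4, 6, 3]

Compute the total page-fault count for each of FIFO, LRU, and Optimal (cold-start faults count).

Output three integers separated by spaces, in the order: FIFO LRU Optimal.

Answer: 5 5 4

Derivation:
--- FIFO ---
  step 0: ref 2 -> FAULT, frames=[2,-] (faults so far: 1)
  step 1: ref 3 -> FAULT, frames=[2,3] (faults so far: 2)
  step 2: ref 4 -> FAULT, evict 2, frames=[4,3] (faults so far: 3)
  step 3: ref 4 -> HIT, frames=[4,3] (faults so far: 3)
  step 4: ref 4 -> HIT, frames=[4,3] (faults so far: 3)
  step 5: ref 4 -> HIT, frames=[4,3] (faults so far: 3)
  step 6: ref 4 -> HIT, frames=[4,3] (faults so far: 3)
  step 7: ref 4 -> HIT, frames=[4,3] (faults so far: 3)
  step 8: ref 6 -> FAULT, evict 3, frames=[4,6] (faults so far: 4)
  step 9: ref 3 -> FAULT, evict 4, frames=[3,6] (faults so far: 5)
  FIFO total faults: 5
--- LRU ---
  step 0: ref 2 -> FAULT, frames=[2,-] (faults so far: 1)
  step 1: ref 3 -> FAULT, frames=[2,3] (faults so far: 2)
  step 2: ref 4 -> FAULT, evict 2, frames=[4,3] (faults so far: 3)
  step 3: ref 4 -> HIT, frames=[4,3] (faults so far: 3)
  step 4: ref 4 -> HIT, frames=[4,3] (faults so far: 3)
  step 5: ref 4 -> HIT, frames=[4,3] (faults so far: 3)
  step 6: ref 4 -> HIT, frames=[4,3] (faults so far: 3)
  step 7: ref 4 -> HIT, frames=[4,3] (faults so far: 3)
  step 8: ref 6 -> FAULT, evict 3, frames=[4,6] (faults so far: 4)
  step 9: ref 3 -> FAULT, evict 4, frames=[3,6] (faults so far: 5)
  LRU total faults: 5
--- Optimal ---
  step 0: ref 2 -> FAULT, frames=[2,-] (faults so far: 1)
  step 1: ref 3 -> FAULT, frames=[2,3] (faults so far: 2)
  step 2: ref 4 -> FAULT, evict 2, frames=[4,3] (faults so far: 3)
  step 3: ref 4 -> HIT, frames=[4,3] (faults so far: 3)
  step 4: ref 4 -> HIT, frames=[4,3] (faults so far: 3)
  step 5: ref 4 -> HIT, frames=[4,3] (faults so far: 3)
  step 6: ref 4 -> HIT, frames=[4,3] (faults so far: 3)
  step 7: ref 4 -> HIT, frames=[4,3] (faults so far: 3)
  step 8: ref 6 -> FAULT, evict 4, frames=[6,3] (faults so far: 4)
  step 9: ref 3 -> HIT, frames=[6,3] (faults so far: 4)
  Optimal total faults: 4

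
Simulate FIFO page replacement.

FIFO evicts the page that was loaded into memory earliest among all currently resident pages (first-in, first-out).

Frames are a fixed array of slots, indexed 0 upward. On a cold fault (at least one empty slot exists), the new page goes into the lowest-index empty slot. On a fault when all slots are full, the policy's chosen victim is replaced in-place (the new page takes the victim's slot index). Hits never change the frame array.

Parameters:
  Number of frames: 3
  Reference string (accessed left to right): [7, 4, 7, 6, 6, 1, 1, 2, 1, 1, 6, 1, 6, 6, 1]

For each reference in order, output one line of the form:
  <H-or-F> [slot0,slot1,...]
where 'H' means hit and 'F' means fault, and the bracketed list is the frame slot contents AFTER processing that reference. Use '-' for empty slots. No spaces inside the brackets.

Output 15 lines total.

F [7,-,-]
F [7,4,-]
H [7,4,-]
F [7,4,6]
H [7,4,6]
F [1,4,6]
H [1,4,6]
F [1,2,6]
H [1,2,6]
H [1,2,6]
H [1,2,6]
H [1,2,6]
H [1,2,6]
H [1,2,6]
H [1,2,6]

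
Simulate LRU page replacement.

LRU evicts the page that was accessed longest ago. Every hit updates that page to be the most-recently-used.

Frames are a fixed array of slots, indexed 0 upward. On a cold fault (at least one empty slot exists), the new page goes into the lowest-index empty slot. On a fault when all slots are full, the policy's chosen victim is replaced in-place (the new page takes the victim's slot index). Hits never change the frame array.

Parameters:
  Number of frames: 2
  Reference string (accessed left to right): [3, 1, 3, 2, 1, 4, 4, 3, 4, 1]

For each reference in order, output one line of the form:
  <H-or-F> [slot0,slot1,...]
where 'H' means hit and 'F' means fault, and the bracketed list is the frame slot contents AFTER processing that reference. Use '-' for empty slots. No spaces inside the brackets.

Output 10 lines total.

F [3,-]
F [3,1]
H [3,1]
F [3,2]
F [1,2]
F [1,4]
H [1,4]
F [3,4]
H [3,4]
F [1,4]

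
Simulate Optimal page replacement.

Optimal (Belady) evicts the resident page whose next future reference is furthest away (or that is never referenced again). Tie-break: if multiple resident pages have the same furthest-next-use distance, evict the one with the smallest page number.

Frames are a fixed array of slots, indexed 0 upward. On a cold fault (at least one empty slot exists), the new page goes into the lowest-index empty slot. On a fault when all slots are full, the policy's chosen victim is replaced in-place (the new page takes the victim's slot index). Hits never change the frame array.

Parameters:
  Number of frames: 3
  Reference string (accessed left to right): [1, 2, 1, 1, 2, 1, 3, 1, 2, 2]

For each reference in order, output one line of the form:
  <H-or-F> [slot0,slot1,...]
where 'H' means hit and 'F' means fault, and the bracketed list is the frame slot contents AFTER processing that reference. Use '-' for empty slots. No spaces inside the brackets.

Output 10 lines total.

F [1,-,-]
F [1,2,-]
H [1,2,-]
H [1,2,-]
H [1,2,-]
H [1,2,-]
F [1,2,3]
H [1,2,3]
H [1,2,3]
H [1,2,3]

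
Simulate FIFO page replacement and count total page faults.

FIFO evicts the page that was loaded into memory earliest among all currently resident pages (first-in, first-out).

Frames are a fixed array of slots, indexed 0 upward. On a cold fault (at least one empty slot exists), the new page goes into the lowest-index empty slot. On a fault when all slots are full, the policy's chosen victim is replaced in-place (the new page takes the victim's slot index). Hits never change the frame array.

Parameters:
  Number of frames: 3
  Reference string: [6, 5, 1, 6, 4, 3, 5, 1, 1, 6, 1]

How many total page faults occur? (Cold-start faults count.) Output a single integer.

Answer: 8

Derivation:
Step 0: ref 6 → FAULT, frames=[6,-,-]
Step 1: ref 5 → FAULT, frames=[6,5,-]
Step 2: ref 1 → FAULT, frames=[6,5,1]
Step 3: ref 6 → HIT, frames=[6,5,1]
Step 4: ref 4 → FAULT (evict 6), frames=[4,5,1]
Step 5: ref 3 → FAULT (evict 5), frames=[4,3,1]
Step 6: ref 5 → FAULT (evict 1), frames=[4,3,5]
Step 7: ref 1 → FAULT (evict 4), frames=[1,3,5]
Step 8: ref 1 → HIT, frames=[1,3,5]
Step 9: ref 6 → FAULT (evict 3), frames=[1,6,5]
Step 10: ref 1 → HIT, frames=[1,6,5]
Total faults: 8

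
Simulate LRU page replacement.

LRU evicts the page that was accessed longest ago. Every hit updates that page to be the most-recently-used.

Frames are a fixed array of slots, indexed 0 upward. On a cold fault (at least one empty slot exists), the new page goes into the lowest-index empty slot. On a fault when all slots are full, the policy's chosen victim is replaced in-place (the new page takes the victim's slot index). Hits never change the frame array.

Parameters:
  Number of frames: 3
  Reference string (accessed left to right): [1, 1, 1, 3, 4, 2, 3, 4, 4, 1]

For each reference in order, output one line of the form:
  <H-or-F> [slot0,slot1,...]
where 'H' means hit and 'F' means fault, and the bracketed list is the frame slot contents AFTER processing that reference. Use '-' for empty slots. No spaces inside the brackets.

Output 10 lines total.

F [1,-,-]
H [1,-,-]
H [1,-,-]
F [1,3,-]
F [1,3,4]
F [2,3,4]
H [2,3,4]
H [2,3,4]
H [2,3,4]
F [1,3,4]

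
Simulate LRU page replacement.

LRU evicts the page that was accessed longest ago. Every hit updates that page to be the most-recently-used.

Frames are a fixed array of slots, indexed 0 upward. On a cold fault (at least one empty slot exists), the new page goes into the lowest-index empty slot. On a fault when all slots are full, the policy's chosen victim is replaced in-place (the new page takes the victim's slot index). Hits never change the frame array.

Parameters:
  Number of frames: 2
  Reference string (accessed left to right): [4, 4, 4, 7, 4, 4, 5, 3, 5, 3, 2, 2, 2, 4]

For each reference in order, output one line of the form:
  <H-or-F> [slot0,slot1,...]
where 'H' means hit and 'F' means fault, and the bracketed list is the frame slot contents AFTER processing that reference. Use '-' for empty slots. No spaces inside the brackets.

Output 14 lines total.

F [4,-]
H [4,-]
H [4,-]
F [4,7]
H [4,7]
H [4,7]
F [4,5]
F [3,5]
H [3,5]
H [3,5]
F [3,2]
H [3,2]
H [3,2]
F [4,2]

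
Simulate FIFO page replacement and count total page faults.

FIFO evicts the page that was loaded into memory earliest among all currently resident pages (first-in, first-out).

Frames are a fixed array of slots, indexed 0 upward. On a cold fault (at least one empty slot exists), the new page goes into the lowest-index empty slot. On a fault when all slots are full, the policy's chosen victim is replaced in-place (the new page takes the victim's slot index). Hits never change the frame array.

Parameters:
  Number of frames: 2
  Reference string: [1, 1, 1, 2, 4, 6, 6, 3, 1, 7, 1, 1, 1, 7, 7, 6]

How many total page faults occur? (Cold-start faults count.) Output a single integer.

Step 0: ref 1 → FAULT, frames=[1,-]
Step 1: ref 1 → HIT, frames=[1,-]
Step 2: ref 1 → HIT, frames=[1,-]
Step 3: ref 2 → FAULT, frames=[1,2]
Step 4: ref 4 → FAULT (evict 1), frames=[4,2]
Step 5: ref 6 → FAULT (evict 2), frames=[4,6]
Step 6: ref 6 → HIT, frames=[4,6]
Step 7: ref 3 → FAULT (evict 4), frames=[3,6]
Step 8: ref 1 → FAULT (evict 6), frames=[3,1]
Step 9: ref 7 → FAULT (evict 3), frames=[7,1]
Step 10: ref 1 → HIT, frames=[7,1]
Step 11: ref 1 → HIT, frames=[7,1]
Step 12: ref 1 → HIT, frames=[7,1]
Step 13: ref 7 → HIT, frames=[7,1]
Step 14: ref 7 → HIT, frames=[7,1]
Step 15: ref 6 → FAULT (evict 1), frames=[7,6]
Total faults: 8

Answer: 8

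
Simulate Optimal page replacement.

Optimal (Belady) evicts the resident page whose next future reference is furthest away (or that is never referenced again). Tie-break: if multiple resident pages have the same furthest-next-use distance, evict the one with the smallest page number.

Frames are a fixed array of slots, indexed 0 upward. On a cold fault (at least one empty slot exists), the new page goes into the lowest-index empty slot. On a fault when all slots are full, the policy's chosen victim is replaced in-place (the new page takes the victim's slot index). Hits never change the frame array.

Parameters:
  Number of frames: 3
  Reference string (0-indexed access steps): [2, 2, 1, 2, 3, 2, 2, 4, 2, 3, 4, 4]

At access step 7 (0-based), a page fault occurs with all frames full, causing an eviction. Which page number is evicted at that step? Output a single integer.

Answer: 1

Derivation:
Step 0: ref 2 -> FAULT, frames=[2,-,-]
Step 1: ref 2 -> HIT, frames=[2,-,-]
Step 2: ref 1 -> FAULT, frames=[2,1,-]
Step 3: ref 2 -> HIT, frames=[2,1,-]
Step 4: ref 3 -> FAULT, frames=[2,1,3]
Step 5: ref 2 -> HIT, frames=[2,1,3]
Step 6: ref 2 -> HIT, frames=[2,1,3]
Step 7: ref 4 -> FAULT, evict 1, frames=[2,4,3]
At step 7: evicted page 1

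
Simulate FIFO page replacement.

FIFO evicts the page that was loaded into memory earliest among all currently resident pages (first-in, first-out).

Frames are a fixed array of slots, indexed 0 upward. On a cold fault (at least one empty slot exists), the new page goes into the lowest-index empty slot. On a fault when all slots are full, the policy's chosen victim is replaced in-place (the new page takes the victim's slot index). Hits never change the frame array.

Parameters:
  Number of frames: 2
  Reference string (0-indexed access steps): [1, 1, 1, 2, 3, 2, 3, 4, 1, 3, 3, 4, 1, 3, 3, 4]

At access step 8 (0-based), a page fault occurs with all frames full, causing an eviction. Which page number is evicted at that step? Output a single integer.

Answer: 3

Derivation:
Step 0: ref 1 -> FAULT, frames=[1,-]
Step 1: ref 1 -> HIT, frames=[1,-]
Step 2: ref 1 -> HIT, frames=[1,-]
Step 3: ref 2 -> FAULT, frames=[1,2]
Step 4: ref 3 -> FAULT, evict 1, frames=[3,2]
Step 5: ref 2 -> HIT, frames=[3,2]
Step 6: ref 3 -> HIT, frames=[3,2]
Step 7: ref 4 -> FAULT, evict 2, frames=[3,4]
Step 8: ref 1 -> FAULT, evict 3, frames=[1,4]
At step 8: evicted page 3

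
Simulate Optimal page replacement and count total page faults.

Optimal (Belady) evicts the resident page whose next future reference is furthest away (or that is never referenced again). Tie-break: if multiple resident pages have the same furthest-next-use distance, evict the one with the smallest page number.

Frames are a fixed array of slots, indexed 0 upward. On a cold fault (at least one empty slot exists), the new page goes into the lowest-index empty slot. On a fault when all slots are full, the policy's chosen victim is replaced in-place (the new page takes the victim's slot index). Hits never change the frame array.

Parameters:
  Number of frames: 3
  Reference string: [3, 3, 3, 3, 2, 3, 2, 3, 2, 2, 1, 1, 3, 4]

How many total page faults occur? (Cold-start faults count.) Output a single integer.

Answer: 4

Derivation:
Step 0: ref 3 → FAULT, frames=[3,-,-]
Step 1: ref 3 → HIT, frames=[3,-,-]
Step 2: ref 3 → HIT, frames=[3,-,-]
Step 3: ref 3 → HIT, frames=[3,-,-]
Step 4: ref 2 → FAULT, frames=[3,2,-]
Step 5: ref 3 → HIT, frames=[3,2,-]
Step 6: ref 2 → HIT, frames=[3,2,-]
Step 7: ref 3 → HIT, frames=[3,2,-]
Step 8: ref 2 → HIT, frames=[3,2,-]
Step 9: ref 2 → HIT, frames=[3,2,-]
Step 10: ref 1 → FAULT, frames=[3,2,1]
Step 11: ref 1 → HIT, frames=[3,2,1]
Step 12: ref 3 → HIT, frames=[3,2,1]
Step 13: ref 4 → FAULT (evict 1), frames=[3,2,4]
Total faults: 4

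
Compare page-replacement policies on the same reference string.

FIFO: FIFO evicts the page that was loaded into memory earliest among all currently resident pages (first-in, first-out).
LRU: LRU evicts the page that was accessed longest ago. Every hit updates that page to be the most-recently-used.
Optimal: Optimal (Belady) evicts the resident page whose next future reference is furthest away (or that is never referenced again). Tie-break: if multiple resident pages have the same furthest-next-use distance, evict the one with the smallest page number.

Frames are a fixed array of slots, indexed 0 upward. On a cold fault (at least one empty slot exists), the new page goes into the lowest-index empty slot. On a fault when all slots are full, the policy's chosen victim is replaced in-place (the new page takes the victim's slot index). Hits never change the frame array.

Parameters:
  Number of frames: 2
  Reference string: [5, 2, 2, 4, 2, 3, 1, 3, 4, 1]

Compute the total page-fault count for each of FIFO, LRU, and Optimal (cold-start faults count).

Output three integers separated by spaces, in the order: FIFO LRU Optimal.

Answer: 6 7 6

Derivation:
--- FIFO ---
  step 0: ref 5 -> FAULT, frames=[5,-] (faults so far: 1)
  step 1: ref 2 -> FAULT, frames=[5,2] (faults so far: 2)
  step 2: ref 2 -> HIT, frames=[5,2] (faults so far: 2)
  step 3: ref 4 -> FAULT, evict 5, frames=[4,2] (faults so far: 3)
  step 4: ref 2 -> HIT, frames=[4,2] (faults so far: 3)
  step 5: ref 3 -> FAULT, evict 2, frames=[4,3] (faults so far: 4)
  step 6: ref 1 -> FAULT, evict 4, frames=[1,3] (faults so far: 5)
  step 7: ref 3 -> HIT, frames=[1,3] (faults so far: 5)
  step 8: ref 4 -> FAULT, evict 3, frames=[1,4] (faults so far: 6)
  step 9: ref 1 -> HIT, frames=[1,4] (faults so far: 6)
  FIFO total faults: 6
--- LRU ---
  step 0: ref 5 -> FAULT, frames=[5,-] (faults so far: 1)
  step 1: ref 2 -> FAULT, frames=[5,2] (faults so far: 2)
  step 2: ref 2 -> HIT, frames=[5,2] (faults so far: 2)
  step 3: ref 4 -> FAULT, evict 5, frames=[4,2] (faults so far: 3)
  step 4: ref 2 -> HIT, frames=[4,2] (faults so far: 3)
  step 5: ref 3 -> FAULT, evict 4, frames=[3,2] (faults so far: 4)
  step 6: ref 1 -> FAULT, evict 2, frames=[3,1] (faults so far: 5)
  step 7: ref 3 -> HIT, frames=[3,1] (faults so far: 5)
  step 8: ref 4 -> FAULT, evict 1, frames=[3,4] (faults so far: 6)
  step 9: ref 1 -> FAULT, evict 3, frames=[1,4] (faults so far: 7)
  LRU total faults: 7
--- Optimal ---
  step 0: ref 5 -> FAULT, frames=[5,-] (faults so far: 1)
  step 1: ref 2 -> FAULT, frames=[5,2] (faults so far: 2)
  step 2: ref 2 -> HIT, frames=[5,2] (faults so far: 2)
  step 3: ref 4 -> FAULT, evict 5, frames=[4,2] (faults so far: 3)
  step 4: ref 2 -> HIT, frames=[4,2] (faults so far: 3)
  step 5: ref 3 -> FAULT, evict 2, frames=[4,3] (faults so far: 4)
  step 6: ref 1 -> FAULT, evict 4, frames=[1,3] (faults so far: 5)
  step 7: ref 3 -> HIT, frames=[1,3] (faults so far: 5)
  step 8: ref 4 -> FAULT, evict 3, frames=[1,4] (faults so far: 6)
  step 9: ref 1 -> HIT, frames=[1,4] (faults so far: 6)
  Optimal total faults: 6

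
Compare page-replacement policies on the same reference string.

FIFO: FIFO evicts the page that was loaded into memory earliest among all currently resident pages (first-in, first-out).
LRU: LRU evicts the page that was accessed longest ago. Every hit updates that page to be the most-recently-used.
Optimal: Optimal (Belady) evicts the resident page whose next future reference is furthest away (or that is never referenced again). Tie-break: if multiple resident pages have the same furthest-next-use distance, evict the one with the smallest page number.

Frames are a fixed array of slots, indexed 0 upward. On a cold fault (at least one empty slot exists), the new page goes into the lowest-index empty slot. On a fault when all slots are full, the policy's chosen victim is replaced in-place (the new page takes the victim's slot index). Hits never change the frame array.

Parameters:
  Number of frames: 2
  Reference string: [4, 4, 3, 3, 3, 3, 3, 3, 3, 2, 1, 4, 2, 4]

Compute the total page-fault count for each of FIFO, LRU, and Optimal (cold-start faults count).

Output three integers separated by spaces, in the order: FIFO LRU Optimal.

--- FIFO ---
  step 0: ref 4 -> FAULT, frames=[4,-] (faults so far: 1)
  step 1: ref 4 -> HIT, frames=[4,-] (faults so far: 1)
  step 2: ref 3 -> FAULT, frames=[4,3] (faults so far: 2)
  step 3: ref 3 -> HIT, frames=[4,3] (faults so far: 2)
  step 4: ref 3 -> HIT, frames=[4,3] (faults so far: 2)
  step 5: ref 3 -> HIT, frames=[4,3] (faults so far: 2)
  step 6: ref 3 -> HIT, frames=[4,3] (faults so far: 2)
  step 7: ref 3 -> HIT, frames=[4,3] (faults so far: 2)
  step 8: ref 3 -> HIT, frames=[4,3] (faults so far: 2)
  step 9: ref 2 -> FAULT, evict 4, frames=[2,3] (faults so far: 3)
  step 10: ref 1 -> FAULT, evict 3, frames=[2,1] (faults so far: 4)
  step 11: ref 4 -> FAULT, evict 2, frames=[4,1] (faults so far: 5)
  step 12: ref 2 -> FAULT, evict 1, frames=[4,2] (faults so far: 6)
  step 13: ref 4 -> HIT, frames=[4,2] (faults so far: 6)
  FIFO total faults: 6
--- LRU ---
  step 0: ref 4 -> FAULT, frames=[4,-] (faults so far: 1)
  step 1: ref 4 -> HIT, frames=[4,-] (faults so far: 1)
  step 2: ref 3 -> FAULT, frames=[4,3] (faults so far: 2)
  step 3: ref 3 -> HIT, frames=[4,3] (faults so far: 2)
  step 4: ref 3 -> HIT, frames=[4,3] (faults so far: 2)
  step 5: ref 3 -> HIT, frames=[4,3] (faults so far: 2)
  step 6: ref 3 -> HIT, frames=[4,3] (faults so far: 2)
  step 7: ref 3 -> HIT, frames=[4,3] (faults so far: 2)
  step 8: ref 3 -> HIT, frames=[4,3] (faults so far: 2)
  step 9: ref 2 -> FAULT, evict 4, frames=[2,3] (faults so far: 3)
  step 10: ref 1 -> FAULT, evict 3, frames=[2,1] (faults so far: 4)
  step 11: ref 4 -> FAULT, evict 2, frames=[4,1] (faults so far: 5)
  step 12: ref 2 -> FAULT, evict 1, frames=[4,2] (faults so far: 6)
  step 13: ref 4 -> HIT, frames=[4,2] (faults so far: 6)
  LRU total faults: 6
--- Optimal ---
  step 0: ref 4 -> FAULT, frames=[4,-] (faults so far: 1)
  step 1: ref 4 -> HIT, frames=[4,-] (faults so far: 1)
  step 2: ref 3 -> FAULT, frames=[4,3] (faults so far: 2)
  step 3: ref 3 -> HIT, frames=[4,3] (faults so far: 2)
  step 4: ref 3 -> HIT, frames=[4,3] (faults so far: 2)
  step 5: ref 3 -> HIT, frames=[4,3] (faults so far: 2)
  step 6: ref 3 -> HIT, frames=[4,3] (faults so far: 2)
  step 7: ref 3 -> HIT, frames=[4,3] (faults so far: 2)
  step 8: ref 3 -> HIT, frames=[4,3] (faults so far: 2)
  step 9: ref 2 -> FAULT, evict 3, frames=[4,2] (faults so far: 3)
  step 10: ref 1 -> FAULT, evict 2, frames=[4,1] (faults so far: 4)
  step 11: ref 4 -> HIT, frames=[4,1] (faults so far: 4)
  step 12: ref 2 -> FAULT, evict 1, frames=[4,2] (faults so far: 5)
  step 13: ref 4 -> HIT, frames=[4,2] (faults so far: 5)
  Optimal total faults: 5

Answer: 6 6 5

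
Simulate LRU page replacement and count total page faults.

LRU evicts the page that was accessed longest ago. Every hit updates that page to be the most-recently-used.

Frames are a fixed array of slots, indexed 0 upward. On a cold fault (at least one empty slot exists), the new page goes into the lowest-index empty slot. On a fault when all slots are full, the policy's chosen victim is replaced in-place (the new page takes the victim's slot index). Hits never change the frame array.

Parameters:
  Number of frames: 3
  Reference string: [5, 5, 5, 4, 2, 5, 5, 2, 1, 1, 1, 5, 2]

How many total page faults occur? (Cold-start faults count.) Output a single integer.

Step 0: ref 5 → FAULT, frames=[5,-,-]
Step 1: ref 5 → HIT, frames=[5,-,-]
Step 2: ref 5 → HIT, frames=[5,-,-]
Step 3: ref 4 → FAULT, frames=[5,4,-]
Step 4: ref 2 → FAULT, frames=[5,4,2]
Step 5: ref 5 → HIT, frames=[5,4,2]
Step 6: ref 5 → HIT, frames=[5,4,2]
Step 7: ref 2 → HIT, frames=[5,4,2]
Step 8: ref 1 → FAULT (evict 4), frames=[5,1,2]
Step 9: ref 1 → HIT, frames=[5,1,2]
Step 10: ref 1 → HIT, frames=[5,1,2]
Step 11: ref 5 → HIT, frames=[5,1,2]
Step 12: ref 2 → HIT, frames=[5,1,2]
Total faults: 4

Answer: 4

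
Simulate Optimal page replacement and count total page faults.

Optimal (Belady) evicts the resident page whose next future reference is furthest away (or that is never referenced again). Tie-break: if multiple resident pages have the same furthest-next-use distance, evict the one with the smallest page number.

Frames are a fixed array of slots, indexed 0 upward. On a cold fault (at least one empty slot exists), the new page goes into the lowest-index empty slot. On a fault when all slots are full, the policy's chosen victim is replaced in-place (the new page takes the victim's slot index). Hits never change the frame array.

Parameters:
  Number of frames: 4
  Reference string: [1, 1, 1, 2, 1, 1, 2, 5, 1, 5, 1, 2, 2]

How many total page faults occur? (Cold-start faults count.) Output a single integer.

Step 0: ref 1 → FAULT, frames=[1,-,-,-]
Step 1: ref 1 → HIT, frames=[1,-,-,-]
Step 2: ref 1 → HIT, frames=[1,-,-,-]
Step 3: ref 2 → FAULT, frames=[1,2,-,-]
Step 4: ref 1 → HIT, frames=[1,2,-,-]
Step 5: ref 1 → HIT, frames=[1,2,-,-]
Step 6: ref 2 → HIT, frames=[1,2,-,-]
Step 7: ref 5 → FAULT, frames=[1,2,5,-]
Step 8: ref 1 → HIT, frames=[1,2,5,-]
Step 9: ref 5 → HIT, frames=[1,2,5,-]
Step 10: ref 1 → HIT, frames=[1,2,5,-]
Step 11: ref 2 → HIT, frames=[1,2,5,-]
Step 12: ref 2 → HIT, frames=[1,2,5,-]
Total faults: 3

Answer: 3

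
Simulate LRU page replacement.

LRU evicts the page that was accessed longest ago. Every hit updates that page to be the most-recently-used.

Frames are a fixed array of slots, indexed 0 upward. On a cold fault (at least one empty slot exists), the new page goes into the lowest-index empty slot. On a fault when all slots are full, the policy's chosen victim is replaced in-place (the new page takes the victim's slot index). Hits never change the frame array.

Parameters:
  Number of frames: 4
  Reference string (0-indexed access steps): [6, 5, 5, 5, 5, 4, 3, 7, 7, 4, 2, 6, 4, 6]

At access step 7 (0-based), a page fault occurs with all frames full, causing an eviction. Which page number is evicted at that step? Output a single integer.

Answer: 6

Derivation:
Step 0: ref 6 -> FAULT, frames=[6,-,-,-]
Step 1: ref 5 -> FAULT, frames=[6,5,-,-]
Step 2: ref 5 -> HIT, frames=[6,5,-,-]
Step 3: ref 5 -> HIT, frames=[6,5,-,-]
Step 4: ref 5 -> HIT, frames=[6,5,-,-]
Step 5: ref 4 -> FAULT, frames=[6,5,4,-]
Step 6: ref 3 -> FAULT, frames=[6,5,4,3]
Step 7: ref 7 -> FAULT, evict 6, frames=[7,5,4,3]
At step 7: evicted page 6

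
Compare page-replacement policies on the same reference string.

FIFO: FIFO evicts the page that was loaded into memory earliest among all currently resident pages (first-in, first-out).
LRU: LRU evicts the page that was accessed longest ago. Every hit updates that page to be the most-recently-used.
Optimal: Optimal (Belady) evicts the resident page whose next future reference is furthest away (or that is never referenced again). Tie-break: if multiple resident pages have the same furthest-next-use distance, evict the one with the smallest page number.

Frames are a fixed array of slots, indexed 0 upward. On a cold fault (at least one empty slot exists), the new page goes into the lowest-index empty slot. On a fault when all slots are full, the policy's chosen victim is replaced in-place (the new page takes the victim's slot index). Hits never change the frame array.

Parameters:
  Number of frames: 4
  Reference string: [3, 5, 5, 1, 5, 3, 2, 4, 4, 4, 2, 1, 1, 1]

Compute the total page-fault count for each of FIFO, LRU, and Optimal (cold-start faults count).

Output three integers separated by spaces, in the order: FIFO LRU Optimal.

--- FIFO ---
  step 0: ref 3 -> FAULT, frames=[3,-,-,-] (faults so far: 1)
  step 1: ref 5 -> FAULT, frames=[3,5,-,-] (faults so far: 2)
  step 2: ref 5 -> HIT, frames=[3,5,-,-] (faults so far: 2)
  step 3: ref 1 -> FAULT, frames=[3,5,1,-] (faults so far: 3)
  step 4: ref 5 -> HIT, frames=[3,5,1,-] (faults so far: 3)
  step 5: ref 3 -> HIT, frames=[3,5,1,-] (faults so far: 3)
  step 6: ref 2 -> FAULT, frames=[3,5,1,2] (faults so far: 4)
  step 7: ref 4 -> FAULT, evict 3, frames=[4,5,1,2] (faults so far: 5)
  step 8: ref 4 -> HIT, frames=[4,5,1,2] (faults so far: 5)
  step 9: ref 4 -> HIT, frames=[4,5,1,2] (faults so far: 5)
  step 10: ref 2 -> HIT, frames=[4,5,1,2] (faults so far: 5)
  step 11: ref 1 -> HIT, frames=[4,5,1,2] (faults so far: 5)
  step 12: ref 1 -> HIT, frames=[4,5,1,2] (faults so far: 5)
  step 13: ref 1 -> HIT, frames=[4,5,1,2] (faults so far: 5)
  FIFO total faults: 5
--- LRU ---
  step 0: ref 3 -> FAULT, frames=[3,-,-,-] (faults so far: 1)
  step 1: ref 5 -> FAULT, frames=[3,5,-,-] (faults so far: 2)
  step 2: ref 5 -> HIT, frames=[3,5,-,-] (faults so far: 2)
  step 3: ref 1 -> FAULT, frames=[3,5,1,-] (faults so far: 3)
  step 4: ref 5 -> HIT, frames=[3,5,1,-] (faults so far: 3)
  step 5: ref 3 -> HIT, frames=[3,5,1,-] (faults so far: 3)
  step 6: ref 2 -> FAULT, frames=[3,5,1,2] (faults so far: 4)
  step 7: ref 4 -> FAULT, evict 1, frames=[3,5,4,2] (faults so far: 5)
  step 8: ref 4 -> HIT, frames=[3,5,4,2] (faults so far: 5)
  step 9: ref 4 -> HIT, frames=[3,5,4,2] (faults so far: 5)
  step 10: ref 2 -> HIT, frames=[3,5,4,2] (faults so far: 5)
  step 11: ref 1 -> FAULT, evict 5, frames=[3,1,4,2] (faults so far: 6)
  step 12: ref 1 -> HIT, frames=[3,1,4,2] (faults so far: 6)
  step 13: ref 1 -> HIT, frames=[3,1,4,2] (faults so far: 6)
  LRU total faults: 6
--- Optimal ---
  step 0: ref 3 -> FAULT, frames=[3,-,-,-] (faults so far: 1)
  step 1: ref 5 -> FAULT, frames=[3,5,-,-] (faults so far: 2)
  step 2: ref 5 -> HIT, frames=[3,5,-,-] (faults so far: 2)
  step 3: ref 1 -> FAULT, frames=[3,5,1,-] (faults so far: 3)
  step 4: ref 5 -> HIT, frames=[3,5,1,-] (faults so far: 3)
  step 5: ref 3 -> HIT, frames=[3,5,1,-] (faults so far: 3)
  step 6: ref 2 -> FAULT, frames=[3,5,1,2] (faults so far: 4)
  step 7: ref 4 -> FAULT, evict 3, frames=[4,5,1,2] (faults so far: 5)
  step 8: ref 4 -> HIT, frames=[4,5,1,2] (faults so far: 5)
  step 9: ref 4 -> HIT, frames=[4,5,1,2] (faults so far: 5)
  step 10: ref 2 -> HIT, frames=[4,5,1,2] (faults so far: 5)
  step 11: ref 1 -> HIT, frames=[4,5,1,2] (faults so far: 5)
  step 12: ref 1 -> HIT, frames=[4,5,1,2] (faults so far: 5)
  step 13: ref 1 -> HIT, frames=[4,5,1,2] (faults so far: 5)
  Optimal total faults: 5

Answer: 5 6 5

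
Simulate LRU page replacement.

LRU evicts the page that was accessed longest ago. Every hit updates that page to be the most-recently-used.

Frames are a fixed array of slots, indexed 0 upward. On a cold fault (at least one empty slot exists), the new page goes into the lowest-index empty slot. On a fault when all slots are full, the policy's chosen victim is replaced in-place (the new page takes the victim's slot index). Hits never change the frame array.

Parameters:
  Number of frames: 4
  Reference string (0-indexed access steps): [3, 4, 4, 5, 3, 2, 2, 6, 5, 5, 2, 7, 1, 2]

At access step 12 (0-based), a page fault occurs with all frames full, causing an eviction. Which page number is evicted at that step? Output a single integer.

Answer: 6

Derivation:
Step 0: ref 3 -> FAULT, frames=[3,-,-,-]
Step 1: ref 4 -> FAULT, frames=[3,4,-,-]
Step 2: ref 4 -> HIT, frames=[3,4,-,-]
Step 3: ref 5 -> FAULT, frames=[3,4,5,-]
Step 4: ref 3 -> HIT, frames=[3,4,5,-]
Step 5: ref 2 -> FAULT, frames=[3,4,5,2]
Step 6: ref 2 -> HIT, frames=[3,4,5,2]
Step 7: ref 6 -> FAULT, evict 4, frames=[3,6,5,2]
Step 8: ref 5 -> HIT, frames=[3,6,5,2]
Step 9: ref 5 -> HIT, frames=[3,6,5,2]
Step 10: ref 2 -> HIT, frames=[3,6,5,2]
Step 11: ref 7 -> FAULT, evict 3, frames=[7,6,5,2]
Step 12: ref 1 -> FAULT, evict 6, frames=[7,1,5,2]
At step 12: evicted page 6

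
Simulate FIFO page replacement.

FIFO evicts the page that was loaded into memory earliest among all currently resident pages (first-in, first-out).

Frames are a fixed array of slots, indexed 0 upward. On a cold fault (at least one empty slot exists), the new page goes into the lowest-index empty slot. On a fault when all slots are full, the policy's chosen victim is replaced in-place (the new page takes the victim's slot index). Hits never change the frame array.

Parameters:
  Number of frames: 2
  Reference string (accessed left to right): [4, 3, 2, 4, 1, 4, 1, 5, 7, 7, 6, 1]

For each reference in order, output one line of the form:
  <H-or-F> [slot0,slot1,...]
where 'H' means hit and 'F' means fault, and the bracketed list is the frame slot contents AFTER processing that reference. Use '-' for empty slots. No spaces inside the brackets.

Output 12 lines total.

F [4,-]
F [4,3]
F [2,3]
F [2,4]
F [1,4]
H [1,4]
H [1,4]
F [1,5]
F [7,5]
H [7,5]
F [7,6]
F [1,6]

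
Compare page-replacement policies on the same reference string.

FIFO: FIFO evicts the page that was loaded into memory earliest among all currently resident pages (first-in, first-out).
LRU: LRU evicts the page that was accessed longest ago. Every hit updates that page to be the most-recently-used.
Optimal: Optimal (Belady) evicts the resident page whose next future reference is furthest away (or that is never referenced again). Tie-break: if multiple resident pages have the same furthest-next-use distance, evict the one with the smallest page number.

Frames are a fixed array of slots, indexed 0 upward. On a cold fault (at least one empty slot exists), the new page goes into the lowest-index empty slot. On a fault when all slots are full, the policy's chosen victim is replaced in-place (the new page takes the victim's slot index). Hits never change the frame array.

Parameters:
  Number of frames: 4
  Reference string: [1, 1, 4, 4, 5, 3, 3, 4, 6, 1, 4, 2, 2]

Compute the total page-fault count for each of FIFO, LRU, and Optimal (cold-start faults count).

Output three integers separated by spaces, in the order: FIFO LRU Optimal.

Answer: 8 7 6

Derivation:
--- FIFO ---
  step 0: ref 1 -> FAULT, frames=[1,-,-,-] (faults so far: 1)
  step 1: ref 1 -> HIT, frames=[1,-,-,-] (faults so far: 1)
  step 2: ref 4 -> FAULT, frames=[1,4,-,-] (faults so far: 2)
  step 3: ref 4 -> HIT, frames=[1,4,-,-] (faults so far: 2)
  step 4: ref 5 -> FAULT, frames=[1,4,5,-] (faults so far: 3)
  step 5: ref 3 -> FAULT, frames=[1,4,5,3] (faults so far: 4)
  step 6: ref 3 -> HIT, frames=[1,4,5,3] (faults so far: 4)
  step 7: ref 4 -> HIT, frames=[1,4,5,3] (faults so far: 4)
  step 8: ref 6 -> FAULT, evict 1, frames=[6,4,5,3] (faults so far: 5)
  step 9: ref 1 -> FAULT, evict 4, frames=[6,1,5,3] (faults so far: 6)
  step 10: ref 4 -> FAULT, evict 5, frames=[6,1,4,3] (faults so far: 7)
  step 11: ref 2 -> FAULT, evict 3, frames=[6,1,4,2] (faults so far: 8)
  step 12: ref 2 -> HIT, frames=[6,1,4,2] (faults so far: 8)
  FIFO total faults: 8
--- LRU ---
  step 0: ref 1 -> FAULT, frames=[1,-,-,-] (faults so far: 1)
  step 1: ref 1 -> HIT, frames=[1,-,-,-] (faults so far: 1)
  step 2: ref 4 -> FAULT, frames=[1,4,-,-] (faults so far: 2)
  step 3: ref 4 -> HIT, frames=[1,4,-,-] (faults so far: 2)
  step 4: ref 5 -> FAULT, frames=[1,4,5,-] (faults so far: 3)
  step 5: ref 3 -> FAULT, frames=[1,4,5,3] (faults so far: 4)
  step 6: ref 3 -> HIT, frames=[1,4,5,3] (faults so far: 4)
  step 7: ref 4 -> HIT, frames=[1,4,5,3] (faults so far: 4)
  step 8: ref 6 -> FAULT, evict 1, frames=[6,4,5,3] (faults so far: 5)
  step 9: ref 1 -> FAULT, evict 5, frames=[6,4,1,3] (faults so far: 6)
  step 10: ref 4 -> HIT, frames=[6,4,1,3] (faults so far: 6)
  step 11: ref 2 -> FAULT, evict 3, frames=[6,4,1,2] (faults so far: 7)
  step 12: ref 2 -> HIT, frames=[6,4,1,2] (faults so far: 7)
  LRU total faults: 7
--- Optimal ---
  step 0: ref 1 -> FAULT, frames=[1,-,-,-] (faults so far: 1)
  step 1: ref 1 -> HIT, frames=[1,-,-,-] (faults so far: 1)
  step 2: ref 4 -> FAULT, frames=[1,4,-,-] (faults so far: 2)
  step 3: ref 4 -> HIT, frames=[1,4,-,-] (faults so far: 2)
  step 4: ref 5 -> FAULT, frames=[1,4,5,-] (faults so far: 3)
  step 5: ref 3 -> FAULT, frames=[1,4,5,3] (faults so far: 4)
  step 6: ref 3 -> HIT, frames=[1,4,5,3] (faults so far: 4)
  step 7: ref 4 -> HIT, frames=[1,4,5,3] (faults so far: 4)
  step 8: ref 6 -> FAULT, evict 3, frames=[1,4,5,6] (faults so far: 5)
  step 9: ref 1 -> HIT, frames=[1,4,5,6] (faults so far: 5)
  step 10: ref 4 -> HIT, frames=[1,4,5,6] (faults so far: 5)
  step 11: ref 2 -> FAULT, evict 1, frames=[2,4,5,6] (faults so far: 6)
  step 12: ref 2 -> HIT, frames=[2,4,5,6] (faults so far: 6)
  Optimal total faults: 6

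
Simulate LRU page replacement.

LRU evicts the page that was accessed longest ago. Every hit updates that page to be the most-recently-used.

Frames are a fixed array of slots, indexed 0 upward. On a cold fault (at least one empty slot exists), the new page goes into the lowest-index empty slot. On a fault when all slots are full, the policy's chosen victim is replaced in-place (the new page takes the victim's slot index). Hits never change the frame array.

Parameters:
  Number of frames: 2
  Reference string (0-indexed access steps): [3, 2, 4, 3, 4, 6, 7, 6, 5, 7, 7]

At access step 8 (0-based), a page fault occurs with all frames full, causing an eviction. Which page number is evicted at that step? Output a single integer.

Answer: 7

Derivation:
Step 0: ref 3 -> FAULT, frames=[3,-]
Step 1: ref 2 -> FAULT, frames=[3,2]
Step 2: ref 4 -> FAULT, evict 3, frames=[4,2]
Step 3: ref 3 -> FAULT, evict 2, frames=[4,3]
Step 4: ref 4 -> HIT, frames=[4,3]
Step 5: ref 6 -> FAULT, evict 3, frames=[4,6]
Step 6: ref 7 -> FAULT, evict 4, frames=[7,6]
Step 7: ref 6 -> HIT, frames=[7,6]
Step 8: ref 5 -> FAULT, evict 7, frames=[5,6]
At step 8: evicted page 7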